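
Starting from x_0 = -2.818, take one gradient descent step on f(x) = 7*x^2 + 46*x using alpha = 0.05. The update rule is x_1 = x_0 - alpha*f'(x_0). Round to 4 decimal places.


We compute the gradient at x_0 and apply the update.
f'(x) = 14*x + 46
f'(-2.818) = 14*-2.818 + 46 = 6.548
x_1 = -2.818 - 0.05*6.548 = -3.1454


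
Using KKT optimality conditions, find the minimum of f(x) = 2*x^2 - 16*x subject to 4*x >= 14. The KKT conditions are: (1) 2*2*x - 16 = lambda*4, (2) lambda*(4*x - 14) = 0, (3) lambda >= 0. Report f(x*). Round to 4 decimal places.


Step 1: Try lambda = 0 (constraint inactive).
Stationarity: 2*2*x - 16 = 0
x* = 16/(2*2) = 4.0
Check constraint: 4*4.0 = 16.0 >= 14 -- satisfied.
Step 2: Compute optimal value.
f(x*) = 2*4.0^2 - 16*4.0 = -32.0


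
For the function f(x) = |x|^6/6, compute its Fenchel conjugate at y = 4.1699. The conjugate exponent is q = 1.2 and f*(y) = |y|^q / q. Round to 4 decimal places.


The conjugate exponent q satisfies 1/p + 1/q = 1.
p = 6, so q = 6/(6 - 1) = 1.2
|y|^q = 4.1699^1.2 = 5.5482
f*(4.1699) = 5.5482 / 1.2 = 4.6235


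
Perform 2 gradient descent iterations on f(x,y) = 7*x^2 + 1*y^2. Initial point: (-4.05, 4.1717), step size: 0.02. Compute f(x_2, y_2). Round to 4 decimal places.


Gradient descent on f(x,y) = 7*x^2 + 1*y^2.
Starting point: (-4.05, 4.1717), alpha = 0.02
Step 1: grad_x = 2*7*-4.05 = -56.7, grad_y = 2*1*4.1717 = 8.3434
  x_1 = -4.05 - 0.02*-56.7 = -2.916
  y_1 = 4.1717 - 0.02*8.3434 = 4.0048
Step 2: grad_x = 2*7*-2.916 = -40.824, grad_y = 2*1*4.0048 = 8.0097
  x_2 = -2.916 - 0.02*-40.824 = -2.0995
  y_2 = 4.0048 - 0.02*8.0097 = 3.8446
f(-2.0995, 3.8446) = 7*(-2.0995)^2 + 1*3.8446^2 = 45.6371


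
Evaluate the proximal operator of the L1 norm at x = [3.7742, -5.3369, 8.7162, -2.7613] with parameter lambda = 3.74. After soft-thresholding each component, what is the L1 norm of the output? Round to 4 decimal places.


Soft-thresholding with lambda = 3.74:
prox(3.7742) = sign(3.7742)*max(|3.7742| - 3.74, 0) = 0.0342
prox(-5.3369) = sign(-5.3369)*max(|-5.3369| - 3.74, 0) = -1.5969
prox(8.7162) = sign(8.7162)*max(|8.7162| - 3.74, 0) = 4.9762
prox(-2.7613) = sign(-2.7613)*max(|-2.7613| - 3.74, 0) = 0.0
prox(x) = [0.0342, -1.5969, 4.9762, 0.0]
||prox(x)||_1 = 0.0342 + 1.5969 + 4.9762 + 0.0 = 6.6073


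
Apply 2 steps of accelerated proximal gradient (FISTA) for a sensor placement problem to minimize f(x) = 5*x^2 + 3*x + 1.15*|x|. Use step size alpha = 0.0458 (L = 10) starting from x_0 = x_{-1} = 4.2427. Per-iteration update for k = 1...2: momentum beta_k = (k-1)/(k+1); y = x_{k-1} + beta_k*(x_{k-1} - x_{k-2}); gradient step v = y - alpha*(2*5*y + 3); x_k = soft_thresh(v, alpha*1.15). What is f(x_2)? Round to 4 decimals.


FISTA on f(x) = 5*x^2 + 3*x + 1.15*|x|
L = 10, alpha = 0.0458
Iteration 1: beta = 0.0, y = 4.2427 + 0.0*(4.2427 - 4.2427) = 4.2427
  grad(y) = 45.427, v = y - alpha*grad = 2.1621
  prox(v) = soft_thresh(2.1621, 0.0527) = 2.1095
Iteration 2: beta = 0.3333, y = 2.1095 + 0.3333*(2.1095 - 4.2427) = 1.3984
  grad(y) = 16.984, v = y - alpha*grad = 0.6205
  prox(v) = soft_thresh(0.6205, 0.0527) = 0.5679
f(x_2) = 5*0.5679^2 + 3*0.5679 + 1.15*|0.5679| = 3.969


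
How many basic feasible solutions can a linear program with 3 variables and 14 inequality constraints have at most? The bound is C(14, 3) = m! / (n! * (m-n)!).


Each vertex corresponds to some choice of n active constraints out of m, so the number of vertices is at most C(m, n) = m! / (n!(m-n)!).
m = 14, n = 3
Numerator: 14 * 13 * 12
Denominator: 3! = 6
C(14, 3) = 364


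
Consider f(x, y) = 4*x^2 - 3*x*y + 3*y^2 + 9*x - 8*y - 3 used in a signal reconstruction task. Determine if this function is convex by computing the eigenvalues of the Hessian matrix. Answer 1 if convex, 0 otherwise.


The Hessian of f(x,y) = 4*x^2 - 3*x*y + 3*y^2 + 9*x - 8*y - 3 is:
H = [[8, -3], [-3, 6]]
Trace = 8 + 6 = 14
Determinant = 8*6 - (-3)^2 = 39
Discriminant = (14)^2 - 4*39 = 40.0
Eigenvalues: lambda_1 = 3.8377, lambda_2 = 10.1623
The function is convex.

1


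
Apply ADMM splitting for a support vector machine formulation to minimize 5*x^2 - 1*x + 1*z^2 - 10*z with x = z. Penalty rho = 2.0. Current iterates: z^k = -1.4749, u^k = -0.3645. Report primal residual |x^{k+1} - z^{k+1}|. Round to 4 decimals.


ADMM iteration with rho = 2.0, z^k = -1.4749, u^k = -0.3645
Step 1: x-update.
Minimize 5*x^2 - 1*x + (2.0/2)*(x + 1.4749 - 0.3645)^2
FOC: (2*5 + 2.0)*x = 1 + 2.0*(-1.4749 + 0.3645)
x^{k+1} = -0.1017
Step 2: z-update.
Minimize 1*z^2 - 10*z + (2.0/2)*(-0.1017 - z - 0.3645)^2
FOC: (2*1 + 2.0)*z = 10 + 2.0*(-0.1017 - 0.3645)
z^{k+1} = 2.2669
Step 3: u-update.
u^{k+1} = -0.3645 - 0.1017 - 2.2669 = -2.7331
Step 4: Primal residual = |-0.1017 - 2.2669| = 2.3686


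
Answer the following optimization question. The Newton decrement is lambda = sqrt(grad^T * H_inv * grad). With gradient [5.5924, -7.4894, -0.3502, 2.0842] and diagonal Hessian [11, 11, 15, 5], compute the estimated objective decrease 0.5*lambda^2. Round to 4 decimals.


Step 1: H is diagonal, so H^(-1) * g = [0.5084, -0.6809, -0.0233, 0.4168].
Step 2: g^T H^(-1) g = sum_i g_i^2 / H_ii
  = (5.5924)^2/11 + (-7.4894)^2/11 + (-0.3502)^2/15 + (2.0842)^2/5
  = 2.8432 + 5.0992 + 0.0082 + 0.8688 = 8.8193
Step 3: Objective decrease = 0.5 * g^T H^(-1) g = 4.4097


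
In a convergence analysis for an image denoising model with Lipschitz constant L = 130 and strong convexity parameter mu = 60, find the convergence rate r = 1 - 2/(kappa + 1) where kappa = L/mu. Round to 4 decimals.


Step 1: Compute the condition number.
kappa = L/mu = 130/60 = 2.1667
Step 2: Compute the convergence rate.
r = 1 - 2/(kappa + 1) = 1 - 2*mu/(L + mu) = (L - mu)/(L + mu) = 70/190 = 0.3684


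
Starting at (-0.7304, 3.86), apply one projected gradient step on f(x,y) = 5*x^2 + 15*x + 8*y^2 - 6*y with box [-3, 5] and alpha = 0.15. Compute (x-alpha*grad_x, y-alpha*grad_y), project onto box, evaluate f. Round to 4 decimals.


Step 1: Compute gradient at (-0.7304, 3.86).
grad_x = 2*5*-0.7304 + 15 = 7.696
grad_y = 2*8*3.86 - 6 = 55.76
Step 2: Gradient step.
x_raw = -0.7304 - 0.15*7.696 = -1.8848
y_raw = 3.86 - 0.15*55.76 = -4.504
Step 3: Project onto [-3, 5].
x_proj = clip(-1.8848) = -1.8848
y_proj = clip(-4.504) = -3.0
Step 4: Evaluate f.
f(-1.8848, -3.0) = 79.4904


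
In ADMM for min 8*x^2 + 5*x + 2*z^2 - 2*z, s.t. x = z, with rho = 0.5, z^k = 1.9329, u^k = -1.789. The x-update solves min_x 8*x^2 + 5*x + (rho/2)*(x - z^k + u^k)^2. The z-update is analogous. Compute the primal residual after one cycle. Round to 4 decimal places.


ADMM iteration with rho = 0.5, z^k = 1.9329, u^k = -1.789
Step 1: x-update.
Minimize 8*x^2 + 5*x + (0.5/2)*(x - 1.9329 - 1.789)^2
FOC: (2*8 + 0.5)*x = -5 + 0.5*(1.9329 + 1.789)
x^{k+1} = -0.1902
Step 2: z-update.
Minimize 2*z^2 - 2*z + (0.5/2)*(-0.1902 - z - 1.789)^2
FOC: (2*2 + 0.5)*z = 2 + 0.5*(-0.1902 - 1.789)
z^{k+1} = 0.2245
Step 3: u-update.
u^{k+1} = -1.789 - 0.1902 - 0.2245 = -2.2038
Step 4: Primal residual = |-0.1902 - 0.2245| = 0.4148


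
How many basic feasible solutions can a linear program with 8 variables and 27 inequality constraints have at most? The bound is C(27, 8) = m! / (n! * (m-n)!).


Each vertex corresponds to some choice of n active constraints out of m, so the number of vertices is at most C(m, n) = m! / (n!(m-n)!).
m = 27, n = 8
Numerator: 27 * 26 * 25 * 24 * 23 * 22 * 21 * 20
Denominator: 8! = 40320
C(27, 8) = 2220075


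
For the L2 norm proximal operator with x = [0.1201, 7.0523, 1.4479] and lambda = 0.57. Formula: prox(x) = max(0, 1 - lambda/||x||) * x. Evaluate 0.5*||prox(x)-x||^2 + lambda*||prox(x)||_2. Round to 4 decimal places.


Step 1: Compute ||x||.
||x|| = 7.2004
Step 2: Compute scaling factor.
scale = max(0, 1 - 0.57/7.2004) = 0.9208
Step 3: prox(x) = [0.1106, 6.494, 1.3333]
||prox(x)|| = 6.6304
Step 4: Proximal objective.
0.5*||prox-x||^2 = 0.1625
lambda*||prox|| = 3.7793
Total = 3.9418


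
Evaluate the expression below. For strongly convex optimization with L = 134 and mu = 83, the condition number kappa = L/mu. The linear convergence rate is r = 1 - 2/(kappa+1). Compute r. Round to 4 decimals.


Step 1: Compute the condition number.
kappa = L/mu = 134/83 = 1.6145
Step 2: Compute the convergence rate.
r = 1 - 2/(kappa + 1) = 1 - 2*mu/(L + mu) = (L - mu)/(L + mu) = 51/217 = 0.235


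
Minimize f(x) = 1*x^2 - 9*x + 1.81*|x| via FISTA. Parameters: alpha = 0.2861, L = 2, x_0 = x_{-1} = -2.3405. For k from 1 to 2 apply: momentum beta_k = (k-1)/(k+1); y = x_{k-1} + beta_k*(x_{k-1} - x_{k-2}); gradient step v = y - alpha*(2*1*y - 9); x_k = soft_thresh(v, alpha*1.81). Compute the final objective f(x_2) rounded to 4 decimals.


FISTA on f(x) = 1*x^2 - 9*x + 1.81*|x|
L = 2, alpha = 0.2861
Iteration 1: beta = 0.0, y = -2.3405 + 0.0*(-2.3405 + 2.3405) = -2.3405
  grad(y) = -13.681, v = y - alpha*grad = 1.5736
  prox(v) = soft_thresh(1.5736, 0.5178) = 1.0558
Iteration 2: beta = 0.3333, y = 1.0558 + 0.3333*(1.0558 + 2.3405) = 2.1879
  grad(y) = -4.6242, v = y - alpha*grad = 3.5109
  prox(v) = soft_thresh(3.5109, 0.5178) = 2.993
f(x_2) = 1*2.993^2 - 9*2.993 + 1.81*|2.993| = -12.5617


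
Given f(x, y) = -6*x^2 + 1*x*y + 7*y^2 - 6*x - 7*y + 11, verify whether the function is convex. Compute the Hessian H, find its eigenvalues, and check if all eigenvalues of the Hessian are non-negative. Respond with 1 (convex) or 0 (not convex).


The Hessian of f(x,y) = -6*x^2 + 1*x*y + 7*y^2 - 6*x - 7*y + 11 is:
H = [[-12, 1], [1, 14]]
Trace = -12 + 14 = 2
Determinant = -12*14 - (1)^2 = -169
Discriminant = (2)^2 - 4*-169 = 680.0
Eigenvalues: lambda_1 = -12.0384, lambda_2 = 14.0384
The function is not convex.

0


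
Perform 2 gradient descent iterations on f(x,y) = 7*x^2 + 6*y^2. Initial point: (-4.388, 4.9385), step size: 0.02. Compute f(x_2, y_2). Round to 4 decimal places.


Gradient descent on f(x,y) = 7*x^2 + 6*y^2.
Starting point: (-4.388, 4.9385), alpha = 0.02
Step 1: grad_x = 2*7*-4.388 = -61.432, grad_y = 2*6*4.9385 = 59.262
  x_1 = -4.388 - 0.02*-61.432 = -3.1594
  y_1 = 4.9385 - 0.02*59.262 = 3.7533
Step 2: grad_x = 2*7*-3.1594 = -44.231, grad_y = 2*6*3.7533 = 45.0391
  x_2 = -3.1594 - 0.02*-44.231 = -2.2747
  y_2 = 3.7533 - 0.02*45.0391 = 2.8525
f(-2.2747, 2.8525) = 7*(-2.2747)^2 + 6*2.8525^2 = 85.0408


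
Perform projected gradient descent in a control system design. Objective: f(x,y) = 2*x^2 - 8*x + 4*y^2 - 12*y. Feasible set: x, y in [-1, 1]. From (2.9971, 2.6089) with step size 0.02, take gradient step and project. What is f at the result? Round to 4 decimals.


Step 1: Compute gradient at (2.9971, 2.6089).
grad_x = 2*2*2.9971 - 8 = 3.9884
grad_y = 2*4*2.6089 - 12 = 8.8712
Step 2: Gradient step.
x_raw = 2.9971 - 0.02*3.9884 = 2.9173
y_raw = 2.6089 - 0.02*8.8712 = 2.4315
Step 3: Project onto [-1, 1].
x_proj = clip(2.9173) = 1.0
y_proj = clip(2.4315) = 1.0
Step 4: Evaluate f.
f(1.0, 1.0) = -14.0


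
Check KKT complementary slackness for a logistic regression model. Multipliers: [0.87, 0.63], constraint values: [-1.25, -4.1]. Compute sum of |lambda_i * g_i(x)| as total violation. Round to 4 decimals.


KKT complementary slackness check:
lambda_1 * g_1 = 0.87 * -1.25 = -1.0875
lambda_2 * g_2 = 0.63 * -4.1 = -2.583
Total violation = 1.0875 + 2.583 = 3.6705


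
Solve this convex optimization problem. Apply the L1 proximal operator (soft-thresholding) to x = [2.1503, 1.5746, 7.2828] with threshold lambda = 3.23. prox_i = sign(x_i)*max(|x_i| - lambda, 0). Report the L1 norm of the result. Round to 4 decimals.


Soft-thresholding with lambda = 3.23:
prox(2.1503) = sign(2.1503)*max(|2.1503| - 3.23, 0) = 0.0
prox(1.5746) = sign(1.5746)*max(|1.5746| - 3.23, 0) = 0.0
prox(7.2828) = sign(7.2828)*max(|7.2828| - 3.23, 0) = 4.0528
prox(x) = [0.0, 0.0, 4.0528]
||prox(x)||_1 = 0.0 + 0.0 + 4.0528 = 4.0528


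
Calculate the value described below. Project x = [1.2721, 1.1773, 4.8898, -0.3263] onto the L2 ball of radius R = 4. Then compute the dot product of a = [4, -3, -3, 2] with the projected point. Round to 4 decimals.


Step 1: Compute ||x|| (intermediates to 6 decimals).
||x|| = sqrt(1.2721^2 + 1.1773^2 + 4.8898^2 + (-0.3263)^2) = 5.198162
Step 2: Project.
Since ||x|| > R, scale = R/||x|| = 4/5.198162 = 0.769503, proj(x) = scale * x
proj(x) = [0.978885, 0.905936, 3.762716, -0.251089]
Step 3: Dot product.
a^T * proj(x) = 4*0.978885 - 3*0.905936 - 3*3.762716 + 2*(-0.251089) = -10.5926


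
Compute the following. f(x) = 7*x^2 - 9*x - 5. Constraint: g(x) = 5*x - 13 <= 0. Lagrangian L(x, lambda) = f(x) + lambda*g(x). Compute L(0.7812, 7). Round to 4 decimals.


Step 1: Evaluate f(x).
f(0.7812) = 7*0.7812^2 - 9*0.7812 - 5 = -7.7589
Step 2: Evaluate g(x).
g(0.7812) = 5*0.7812 - 13 = -9.094
Step 3: Compute Lagrangian.
L = -7.7589 + 7*-9.094 = -71.4169


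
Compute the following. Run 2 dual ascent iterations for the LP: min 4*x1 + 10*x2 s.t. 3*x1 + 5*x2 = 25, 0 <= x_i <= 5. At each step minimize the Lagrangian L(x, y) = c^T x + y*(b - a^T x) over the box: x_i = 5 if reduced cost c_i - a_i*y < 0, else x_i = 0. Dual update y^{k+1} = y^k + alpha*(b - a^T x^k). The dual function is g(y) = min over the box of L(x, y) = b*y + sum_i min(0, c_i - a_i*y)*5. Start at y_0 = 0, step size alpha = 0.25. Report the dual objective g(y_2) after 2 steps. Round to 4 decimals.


Dual ascent for LP: min 4*x1 + 10*x2, 3*x1 + 5*x2 = 25, 0 <= x_i <= 5
Step 1: y^k = 0.0, reduced costs: (4.0, 10.0)
  x^k = (0.0, 0.0), subgradient = b - a^T x = 25.0
  y^{k+1} = 0.0 + 0.25*25.0 = 6.25
Step 2: y^k = 6.25, reduced costs: (-14.75, -21.25)
  x^k = (5.0, 5.0), subgradient = b - a^T x = -15.0
  y^{k+1} = 6.25 + 0.25*-15.0 = 2.5
Dual objective at y_2 = 2.5: reduced costs (-3.5, -2.5), box minimizer x = (5.0, 5.0)
g(y_2) = b*y + (c1 - a1*y)*x1 + (c2 - a2*y)*x2 = 25*2.5 + (-3.5)*5.0 + (-2.5)*5.0 = 62.5 - 17.5 - 12.5 = 32.5


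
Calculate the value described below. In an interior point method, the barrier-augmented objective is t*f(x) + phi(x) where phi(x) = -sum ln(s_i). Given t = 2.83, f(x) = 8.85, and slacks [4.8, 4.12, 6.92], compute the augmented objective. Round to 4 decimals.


Step 1: Compute log-barrier.
ln values: [1.5686, 1.4159, 1.9344]
phi = -(1.5686 + 1.4159 + 1.9344) = -4.9189
Step 2: Compute augmented objective.
t*f(x) = 2.83*8.85 = 25.0455
Total = 25.0455 - 4.9189 = 20.1266


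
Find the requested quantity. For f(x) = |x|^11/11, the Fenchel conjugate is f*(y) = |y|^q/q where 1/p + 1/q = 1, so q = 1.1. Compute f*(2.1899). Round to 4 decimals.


The conjugate exponent q satisfies 1/p + 1/q = 1.
p = 11, so q = 11/(11 - 1) = 1.1
|y|^q = 2.1899^1.1 = 2.3685
f*(2.1899) = 2.3685 / 1.1 = 2.1531


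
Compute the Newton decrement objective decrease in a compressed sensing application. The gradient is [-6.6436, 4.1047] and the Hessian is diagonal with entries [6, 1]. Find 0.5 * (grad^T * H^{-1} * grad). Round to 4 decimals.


Step 1: H is diagonal, so H^(-1) * g = [-1.1073, 4.1047].
Step 2: g^T H^(-1) g = sum_i g_i^2 / H_ii
  = (-6.6436)^2/6 + (4.1047)^2/1
  = 7.3562 + 16.8486 = 24.2048
Step 3: Objective decrease = 0.5 * g^T H^(-1) g = 12.1024


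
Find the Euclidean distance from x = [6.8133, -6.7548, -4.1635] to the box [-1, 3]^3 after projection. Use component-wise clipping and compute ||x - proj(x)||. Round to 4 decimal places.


Project each component onto [-1, 3].
clip(6.8133) = 3.0, clip(-6.7548) = -1.0, clip(-4.1635) = -1.0
Projection = [3.0, -1.0, -1.0]
Squared diffs: [14.5413, 33.1177, 10.0077]
Distance = sqrt(57.6667) = 7.5939


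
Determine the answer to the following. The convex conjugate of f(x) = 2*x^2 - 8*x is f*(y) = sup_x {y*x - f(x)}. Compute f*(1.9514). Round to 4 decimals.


f*(y) = sup_x {y*x - a*x^2 - b*x} = sup_x {(y-b)*x - a*x^2}
FOC: (y - b) - 2a*x = 0 => x* = (y - b)/(2a)
x* = (1.9514 + 8)/(2*2) = 2.4879
f*(1.9514) = (y-b)^2/(4a) = (1.9514 + 8)^2/(4*2)
= 99.0304/8 = 12.3788


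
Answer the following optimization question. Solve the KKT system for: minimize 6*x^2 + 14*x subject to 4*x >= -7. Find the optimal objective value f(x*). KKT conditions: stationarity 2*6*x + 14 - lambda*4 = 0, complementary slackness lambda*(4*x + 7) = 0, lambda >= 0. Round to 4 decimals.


Step 1: Try lambda = 0 (constraint inactive).
Stationarity: 2*6*x + 14 = 0
x* = -14/(2*6) = -7/6 = -1.1667 (rounded; the exact value -7/6 is used below)
Check constraint: 4*-1.1667 = -4.6668 >= -7 -- satisfied.
Step 2: Compute optimal value.
f(x*) = 6*(-7/6)^2 + 14*(-7/6) = -8.1667


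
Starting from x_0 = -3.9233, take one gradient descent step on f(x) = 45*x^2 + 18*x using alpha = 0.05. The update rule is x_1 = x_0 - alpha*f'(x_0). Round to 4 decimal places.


We compute the gradient at x_0 and apply the update.
f'(x) = 90*x + 18
f'(-3.9233) = 90*-3.9233 + 18 = -335.097
x_1 = -3.9233 - 0.05*-335.097 = 12.8316


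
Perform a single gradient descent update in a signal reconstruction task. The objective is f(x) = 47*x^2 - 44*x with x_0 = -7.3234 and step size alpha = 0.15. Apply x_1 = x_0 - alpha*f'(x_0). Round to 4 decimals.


We compute the gradient at x_0 and apply the update.
f'(x) = 94*x - 44
f'(-7.3234) = 94*-7.3234 - 44 = -732.3996
x_1 = -7.3234 - 0.15*-732.3996 = 102.5365


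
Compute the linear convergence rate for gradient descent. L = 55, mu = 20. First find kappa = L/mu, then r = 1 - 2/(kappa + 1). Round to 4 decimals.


Step 1: Compute the condition number.
kappa = L/mu = 55/20 = 2.75
Step 2: Compute the convergence rate.
r = 1 - 2/(kappa + 1) = 1 - 2*mu/(L + mu) = (L - mu)/(L + mu) = 35/75 = 0.4667


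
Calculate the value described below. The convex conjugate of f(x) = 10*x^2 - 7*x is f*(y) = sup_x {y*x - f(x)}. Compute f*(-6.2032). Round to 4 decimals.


f*(y) = sup_x {y*x - a*x^2 - b*x} = sup_x {(y-b)*x - a*x^2}
FOC: (y - b) - 2a*x = 0 => x* = (y - b)/(2a)
x* = (-6.2032 + 7)/(2*10) = 0.0398
f*(-6.2032) = (y-b)^2/(4a) = (-6.2032 + 7)^2/(4*10)
= 0.6349/40 = 0.0159


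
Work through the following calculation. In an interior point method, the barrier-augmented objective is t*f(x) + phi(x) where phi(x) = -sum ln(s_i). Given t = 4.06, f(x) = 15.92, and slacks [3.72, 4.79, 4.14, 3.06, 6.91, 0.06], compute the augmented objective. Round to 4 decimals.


Step 1: Compute log-barrier.
ln values: [1.3137, 1.5665, 1.4207, 1.1184, 1.933, -2.8134]
phi = -(1.3137 + 1.5665 + 1.4207 + 1.1184 + 1.933 - 2.8134) = -4.5389
Step 2: Compute augmented objective.
t*f(x) = 4.06*15.92 = 64.6352
Total = 64.6352 - 4.5389 = 60.0963


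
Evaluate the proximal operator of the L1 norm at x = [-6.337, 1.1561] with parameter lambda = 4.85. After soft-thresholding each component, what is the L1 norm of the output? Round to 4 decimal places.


Soft-thresholding with lambda = 4.85:
prox(-6.337) = sign(-6.337)*max(|-6.337| - 4.85, 0) = -1.487
prox(1.1561) = sign(1.1561)*max(|1.1561| - 4.85, 0) = 0.0
prox(x) = [-1.487, 0.0]
||prox(x)||_1 = 1.487 + 0.0 = 1.487


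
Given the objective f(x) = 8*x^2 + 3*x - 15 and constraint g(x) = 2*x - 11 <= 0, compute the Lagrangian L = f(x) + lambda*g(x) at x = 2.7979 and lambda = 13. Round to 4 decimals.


Step 1: Evaluate f(x).
f(2.7979) = 8*2.7979^2 + 3*2.7979 - 15 = 56.0197
Step 2: Evaluate g(x).
g(2.7979) = 2*2.7979 - 11 = -5.4042
Step 3: Compute Lagrangian.
L = 56.0197 + 13*-5.4042 = -14.2349


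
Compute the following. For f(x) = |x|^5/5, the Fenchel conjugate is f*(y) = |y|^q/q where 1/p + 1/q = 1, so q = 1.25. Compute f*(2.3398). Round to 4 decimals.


The conjugate exponent q satisfies 1/p + 1/q = 1.
p = 5, so q = 5/(5 - 1) = 1.25
|y|^q = 2.3398^1.25 = 2.8938
f*(2.3398) = 2.8938 / 1.25 = 2.3151


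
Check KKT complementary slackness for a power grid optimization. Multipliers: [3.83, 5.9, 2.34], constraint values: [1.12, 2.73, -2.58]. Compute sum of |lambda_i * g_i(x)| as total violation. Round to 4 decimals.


KKT complementary slackness check:
lambda_1 * g_1 = 3.83 * 1.12 = 4.2896
lambda_2 * g_2 = 5.9 * 2.73 = 16.107
lambda_3 * g_3 = 2.34 * -2.58 = -6.0372
Total violation = 4.2896 + 16.107 + 6.0372 = 26.4338


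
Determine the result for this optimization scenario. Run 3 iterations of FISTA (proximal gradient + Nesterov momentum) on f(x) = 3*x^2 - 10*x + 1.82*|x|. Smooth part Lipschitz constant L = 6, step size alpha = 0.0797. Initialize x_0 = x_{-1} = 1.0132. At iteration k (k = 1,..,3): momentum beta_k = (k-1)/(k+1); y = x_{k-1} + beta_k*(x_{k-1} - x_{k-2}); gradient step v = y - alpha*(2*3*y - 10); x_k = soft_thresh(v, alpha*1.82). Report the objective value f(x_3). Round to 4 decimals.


FISTA on f(x) = 3*x^2 - 10*x + 1.82*|x|
L = 6, alpha = 0.0797
Iteration 1: beta = 0.0, y = 1.0132 + 0.0*(1.0132 - 1.0132) = 1.0132
  grad(y) = -3.9208, v = y - alpha*grad = 1.3257
  prox(v) = soft_thresh(1.3257, 0.1451) = 1.1806
Iteration 2: beta = 0.3333, y = 1.1806 + 0.3333*(1.1806 - 1.0132) = 1.2364
  grad(y) = -2.5813, v = y - alpha*grad = 1.4422
  prox(v) = soft_thresh(1.4422, 0.1451) = 1.2971
Iteration 3: beta = 0.5, y = 1.2971 + 0.5*(1.2971 - 1.1806) = 1.3554
  grad(y) = -1.8678, v = y - alpha*grad = 1.5042
  prox(v) = soft_thresh(1.5042, 0.1451) = 1.3592
f(x_3) = 3*1.3592^2 - 10*1.3592 + 1.82*|1.3592| = -5.576


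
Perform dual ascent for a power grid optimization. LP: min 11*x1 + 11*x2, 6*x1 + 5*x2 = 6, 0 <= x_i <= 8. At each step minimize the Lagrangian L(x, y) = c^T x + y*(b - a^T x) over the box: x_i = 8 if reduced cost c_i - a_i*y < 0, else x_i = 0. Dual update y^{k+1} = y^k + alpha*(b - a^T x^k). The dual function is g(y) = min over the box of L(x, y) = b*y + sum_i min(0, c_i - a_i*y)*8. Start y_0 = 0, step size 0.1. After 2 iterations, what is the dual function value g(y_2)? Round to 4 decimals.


Dual ascent for LP: min 11*x1 + 11*x2, 6*x1 + 5*x2 = 6, 0 <= x_i <= 8
Step 1: y^k = 0.0, reduced costs: (11.0, 11.0)
  x^k = (0.0, 0.0), subgradient = b - a^T x = 6.0
  y^{k+1} = 0.0 + 0.1*6.0 = 0.6
Step 2: y^k = 0.6, reduced costs: (7.4, 8.0)
  x^k = (0.0, 0.0), subgradient = b - a^T x = 6.0
  y^{k+1} = 0.6 + 0.1*6.0 = 1.2
Dual objective at y_2 = 1.2: reduced costs (3.8, 5.0), box minimizer x = (0.0, 0.0)
g(y_2) = b*y + (c1 - a1*y)*x1 + (c2 - a2*y)*x2 = 6*1.2 + 3.8*0.0 + 5.0*0.0 = 7.2 + 0.0 + 0.0 = 7.2


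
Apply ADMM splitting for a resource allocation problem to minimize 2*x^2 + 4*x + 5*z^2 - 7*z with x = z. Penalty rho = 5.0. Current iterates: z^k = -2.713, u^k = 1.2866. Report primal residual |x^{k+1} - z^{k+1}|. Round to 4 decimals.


ADMM iteration with rho = 5.0, z^k = -2.713, u^k = 1.2866
Step 1: x-update.
Minimize 2*x^2 + 4*x + (5.0/2)*(x + 2.713 + 1.2866)^2
FOC: (2*2 + 5.0)*x = -4 + 5.0*(-2.713 - 1.2866)
x^{k+1} = -2.6664
Step 2: z-update.
Minimize 5*z^2 - 7*z + (5.0/2)*(-2.6664 - z + 1.2866)^2
FOC: (2*5 + 5.0)*z = 7 + 5.0*(-2.6664 + 1.2866)
z^{k+1} = 0.0067
Step 3: u-update.
u^{k+1} = 1.2866 - 2.6664 - 0.0067 = -1.3866
Step 4: Primal residual = |-2.6664 - 0.0067| = 2.6732


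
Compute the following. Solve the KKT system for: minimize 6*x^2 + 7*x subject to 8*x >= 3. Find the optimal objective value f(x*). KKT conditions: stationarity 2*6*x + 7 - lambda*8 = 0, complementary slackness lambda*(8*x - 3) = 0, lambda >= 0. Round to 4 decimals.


Step 1: Try lambda = 0 (constraint inactive).
x_unc = -7/(2*6) = -0.5833
Check: 8*-0.5833 = -4.6664 < 3 -- violated!
Step 2: Constraint must be active: 8*x = 3
x* = 3/8 = 0.375
lambda = (2*6*0.375 + 7)/8 = 1.4375
Step 3: Compute optimal value.
f(x*) = 6*0.375^2 + 7*0.375 = 3.4688


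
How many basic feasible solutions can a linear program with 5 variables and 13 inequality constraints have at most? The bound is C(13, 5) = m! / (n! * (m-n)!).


Each vertex corresponds to some choice of n active constraints out of m, so the number of vertices is at most C(m, n) = m! / (n!(m-n)!).
m = 13, n = 5
Numerator: 13 * 12 * 11 * 10 * 9
Denominator: 5! = 120
C(13, 5) = 1287


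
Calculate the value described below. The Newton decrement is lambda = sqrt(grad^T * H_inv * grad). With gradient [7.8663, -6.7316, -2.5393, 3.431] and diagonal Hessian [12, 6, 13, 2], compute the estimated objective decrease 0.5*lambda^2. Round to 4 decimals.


Step 1: H is diagonal, so H^(-1) * g = [0.6555, -1.1219, -0.1953, 1.7155].
Step 2: g^T H^(-1) g = sum_i g_i^2 / H_ii
  = (7.8663)^2/12 + (-6.7316)^2/6 + (-2.5393)^2/13 + (3.431)^2/2
  = 5.1566 + 7.5524 + 0.496 + 5.8859 = 19.0908
Step 3: Objective decrease = 0.5 * g^T H^(-1) g = 9.5454


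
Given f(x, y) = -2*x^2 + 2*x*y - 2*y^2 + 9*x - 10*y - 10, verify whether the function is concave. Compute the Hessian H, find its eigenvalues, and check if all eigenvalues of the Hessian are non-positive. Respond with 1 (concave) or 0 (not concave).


The Hessian of f(x,y) = -2*x^2 + 2*x*y - 2*y^2 + 9*x - 10*y - 10 is:
H = [[-4, 2], [2, -4]]
Trace = -4 - 4 = -8
Determinant = -4*-4 - (2)^2 = 12
Discriminant = (-8)^2 - 4*12 = 16.0
Eigenvalues: lambda_1 = -6.0, lambda_2 = -2.0
The function is concave.

1


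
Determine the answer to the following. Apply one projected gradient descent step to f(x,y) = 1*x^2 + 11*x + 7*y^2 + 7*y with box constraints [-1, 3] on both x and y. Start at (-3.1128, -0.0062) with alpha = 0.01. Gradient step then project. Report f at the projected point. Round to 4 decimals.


Step 1: Compute gradient at (-3.1128, -0.0062).
grad_x = 2*1*-3.1128 + 11 = 4.7744
grad_y = 2*7*-0.0062 + 7 = 6.9132
Step 2: Gradient step.
x_raw = -3.1128 - 0.01*4.7744 = -3.1605
y_raw = -0.0062 - 0.01*6.9132 = -0.0753
Step 3: Project onto [-1, 3].
x_proj = clip(-3.1605) = -1.0
y_proj = clip(-0.0753) = -0.0753
Step 4: Evaluate f.
f(-1.0, -0.0753) = -10.4876


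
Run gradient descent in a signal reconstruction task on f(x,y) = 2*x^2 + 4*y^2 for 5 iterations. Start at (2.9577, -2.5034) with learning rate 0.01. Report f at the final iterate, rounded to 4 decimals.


Gradient descent on f(x,y) = 2*x^2 + 4*y^2.
Starting point: (2.9577, -2.5034), alpha = 0.01
Step 1: grad_x = 2*2*2.9577 = 11.8308, grad_y = 2*4*-2.5034 = -20.0272
  x_1 = 2.9577 - 0.01*11.8308 = 2.8394
  y_1 = -2.5034 - 0.01*-20.0272 = -2.3031
Step 2: grad_x = 2*2*2.8394 = 11.3576, grad_y = 2*4*-2.3031 = -18.425
  x_2 = 2.8394 - 0.01*11.3576 = 2.7258
  y_2 = -2.3031 - 0.01*-18.425 = -2.1189
Step 3: grad_x = 2*2*2.7258 = 10.9033, grad_y = 2*4*-2.1189 = -16.951
  x_3 = 2.7258 - 0.01*10.9033 = 2.6168
  y_3 = -2.1189 - 0.01*-16.951 = -1.9494
Step 4: grad_x = 2*2*2.6168 = 10.4671, grad_y = 2*4*-1.9494 = -15.5949
  x_4 = 2.6168 - 0.01*10.4671 = 2.5121
  y_4 = -1.9494 - 0.01*-15.5949 = -1.7934
Step 5: grad_x = 2*2*2.5121 = 10.0484, grad_y = 2*4*-1.7934 = -14.3473
  x_5 = 2.5121 - 0.01*10.0484 = 2.4116
  y_5 = -1.7934 - 0.01*-14.3473 = -1.6499
f(2.4116, -1.6499) = 2*2.4116^2 + 4*(-1.6499)^2 = 22.5212


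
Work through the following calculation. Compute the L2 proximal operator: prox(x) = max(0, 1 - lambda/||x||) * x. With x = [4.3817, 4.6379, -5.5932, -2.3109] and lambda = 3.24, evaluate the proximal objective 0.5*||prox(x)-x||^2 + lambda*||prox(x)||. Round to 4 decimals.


Step 1: Compute ||x||.
||x|| = 8.7939
Step 2: Compute scaling factor.
scale = max(0, 1 - 3.24/8.7939) = 0.6316
Step 3: prox(x) = [2.7673, 2.9291, -3.5325, -1.4595]
||prox(x)|| = 5.5539
Step 4: Proximal objective.
0.5*||prox-x||^2 = 5.2488
lambda*||prox|| = 17.9946
Total = 23.2436


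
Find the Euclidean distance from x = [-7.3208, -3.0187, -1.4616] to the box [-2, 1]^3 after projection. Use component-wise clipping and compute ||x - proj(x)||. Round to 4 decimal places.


Project each component onto [-2, 1].
clip(-7.3208) = -2.0, clip(-3.0187) = -2.0, clip(-1.4616) = -1.4616
Projection = [-2.0, -2.0, -1.4616]
Squared diffs: [28.3109, 1.0377, 0.0]
Distance = sqrt(29.3486) = 5.4174


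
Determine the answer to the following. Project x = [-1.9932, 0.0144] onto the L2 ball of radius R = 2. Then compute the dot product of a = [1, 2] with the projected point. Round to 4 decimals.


Step 1: Compute ||x|| (intermediates to 6 decimals).
||x|| = sqrt((-1.9932)^2 + 0.0144^2) = 1.993252
Step 2: Project.
Since ||x|| <= R, proj = x (no scaling needed).
proj(x) = [-1.9932, 0.0144]
Step 3: Dot product.
a^T * proj(x) = 1*(-1.9932) + 2*0.0144 = -1.9644


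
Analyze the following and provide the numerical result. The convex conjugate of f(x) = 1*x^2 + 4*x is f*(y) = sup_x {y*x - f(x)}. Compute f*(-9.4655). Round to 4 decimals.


f*(y) = sup_x {y*x - a*x^2 - b*x} = sup_x {(y-b)*x - a*x^2}
FOC: (y - b) - 2a*x = 0 => x* = (y - b)/(2a)
x* = (-9.4655 - 4)/(2*1) = -6.7328
f*(-9.4655) = (y-b)^2/(4a) = (-9.4655 - 4)^2/(4*1)
= 181.3197/4 = 45.3299


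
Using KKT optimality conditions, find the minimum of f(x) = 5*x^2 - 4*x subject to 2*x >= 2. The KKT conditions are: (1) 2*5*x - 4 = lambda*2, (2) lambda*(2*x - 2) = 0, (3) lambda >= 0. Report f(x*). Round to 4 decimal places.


Step 1: Try lambda = 0 (constraint inactive).
x_unc = 4/(2*5) = 0.4
Check: 2*0.4 = 0.8 < 2 -- violated!
Step 2: Constraint must be active: 2*x = 2
x* = 2/2 = 1.0
lambda = (2*5*1.0 - 4)/2 = 3.0
Step 3: Compute optimal value.
f(x*) = 5*1.0^2 - 4*1.0 = 1.0


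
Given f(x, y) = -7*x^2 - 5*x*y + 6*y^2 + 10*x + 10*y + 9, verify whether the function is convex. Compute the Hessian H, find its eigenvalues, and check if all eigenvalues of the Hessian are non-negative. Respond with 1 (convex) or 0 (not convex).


The Hessian of f(x,y) = -7*x^2 - 5*x*y + 6*y^2 + 10*x + 10*y + 9 is:
H = [[-14, -5], [-5, 12]]
Trace = -14 + 12 = -2
Determinant = -14*12 - (-5)^2 = -193
Discriminant = (-2)^2 - 4*-193 = 776.0
Eigenvalues: lambda_1 = -14.9284, lambda_2 = 12.9284
The function is not convex.

0


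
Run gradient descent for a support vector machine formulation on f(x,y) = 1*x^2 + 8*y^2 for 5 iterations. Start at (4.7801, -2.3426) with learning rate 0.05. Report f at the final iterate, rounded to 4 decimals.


Gradient descent on f(x,y) = 1*x^2 + 8*y^2.
Starting point: (4.7801, -2.3426), alpha = 0.05
Step 1: grad_x = 2*1*4.7801 = 9.5602, grad_y = 2*8*-2.3426 = -37.4816
  x_1 = 4.7801 - 0.05*9.5602 = 4.3021
  y_1 = -2.3426 - 0.05*-37.4816 = -0.4685
Step 2: grad_x = 2*1*4.3021 = 8.6042, grad_y = 2*8*-0.4685 = -7.4963
  x_2 = 4.3021 - 0.05*8.6042 = 3.8719
  y_2 = -0.4685 - 0.05*-7.4963 = -0.0937
Step 3: grad_x = 2*1*3.8719 = 7.7438, grad_y = 2*8*-0.0937 = -1.4993
  x_3 = 3.8719 - 0.05*7.7438 = 3.4847
  y_3 = -0.0937 - 0.05*-1.4993 = -0.0187
Step 4: grad_x = 2*1*3.4847 = 6.9694, grad_y = 2*8*-0.0187 = -0.2999
  x_4 = 3.4847 - 0.05*6.9694 = 3.1362
  y_4 = -0.0187 - 0.05*-0.2999 = -0.0037
Step 5: grad_x = 2*1*3.1362 = 6.2724, grad_y = 2*8*-0.0037 = -0.06
  x_5 = 3.1362 - 0.05*6.2724 = 2.8226
  y_5 = -0.0037 - 0.05*-0.06 = -0.0007
f(2.8226, -0.0007) = 1*2.8226^2 + 8*(-0.0007)^2 = 7.9671


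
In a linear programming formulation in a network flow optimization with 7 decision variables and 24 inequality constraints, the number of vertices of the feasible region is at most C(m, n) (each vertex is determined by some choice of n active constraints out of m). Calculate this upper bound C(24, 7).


Each vertex corresponds to some choice of n active constraints out of m, so the number of vertices is at most C(m, n) = m! / (n!(m-n)!).
m = 24, n = 7
Numerator: 24 * 23 * 22 * 21 * 20 * 19 * 18
Denominator: 7! = 5040
C(24, 7) = 346104


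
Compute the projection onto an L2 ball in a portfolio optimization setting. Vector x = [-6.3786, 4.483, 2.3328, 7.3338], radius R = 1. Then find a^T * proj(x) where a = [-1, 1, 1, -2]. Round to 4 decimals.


Step 1: Compute ||x|| (intermediates to 6 decimals).
||x|| = sqrt((-6.3786)^2 + 4.483^2 + 2.3328^2 + 7.3338^2) = 10.954926
Step 2: Project.
Since ||x|| > R, scale = R/||x|| = 1/10.954926 = 0.091283, proj(x) = scale * x
proj(x) = [-0.582258, 0.409222, 0.212945, 0.669451]
Step 3: Dot product.
a^T * proj(x) = -1*(-0.582258) + 1*0.409222 + 1*0.212945 - 2*0.669451 = -0.1345


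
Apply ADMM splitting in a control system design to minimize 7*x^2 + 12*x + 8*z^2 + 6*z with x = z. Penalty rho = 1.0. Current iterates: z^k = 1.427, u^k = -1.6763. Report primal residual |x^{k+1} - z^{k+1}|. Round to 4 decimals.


ADMM iteration with rho = 1.0, z^k = 1.427, u^k = -1.6763
Step 1: x-update.
Minimize 7*x^2 + 12*x + (1.0/2)*(x - 1.427 - 1.6763)^2
FOC: (2*7 + 1.0)*x = -12 + 1.0*(1.427 + 1.6763)
x^{k+1} = -0.5931
Step 2: z-update.
Minimize 8*z^2 + 6*z + (1.0/2)*(-0.5931 - z - 1.6763)^2
FOC: (2*8 + 1.0)*z = -6 + 1.0*(-0.5931 - 1.6763)
z^{k+1} = -0.4864
Step 3: u-update.
u^{k+1} = -1.6763 - 0.5931 + 0.4864 = -1.783
Step 4: Primal residual = |-0.5931 + 0.4864| = 0.1067


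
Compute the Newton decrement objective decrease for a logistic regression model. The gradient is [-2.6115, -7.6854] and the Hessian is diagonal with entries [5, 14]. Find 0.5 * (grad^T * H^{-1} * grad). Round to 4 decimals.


Step 1: H is diagonal, so H^(-1) * g = [-0.5223, -0.549].
Step 2: g^T H^(-1) g = sum_i g_i^2 / H_ii
  = (-2.6115)^2/5 + (-7.6854)^2/14
  = 1.364 + 4.219 = 5.5829
Step 3: Objective decrease = 0.5 * g^T H^(-1) g = 2.7915


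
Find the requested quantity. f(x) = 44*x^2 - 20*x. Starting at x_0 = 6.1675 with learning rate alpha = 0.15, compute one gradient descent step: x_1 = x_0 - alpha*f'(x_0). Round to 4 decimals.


We compute the gradient at x_0 and apply the update.
f'(x) = 88*x - 20
f'(6.1675) = 88*6.1675 - 20 = 522.74
x_1 = 6.1675 - 0.15*522.74 = -72.2435


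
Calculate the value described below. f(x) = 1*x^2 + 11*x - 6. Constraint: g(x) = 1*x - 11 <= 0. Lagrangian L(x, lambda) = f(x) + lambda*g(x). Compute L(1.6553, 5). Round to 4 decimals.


Step 1: Evaluate f(x).
f(1.6553) = 1*1.6553^2 + 11*1.6553 - 6 = 14.9483
Step 2: Evaluate g(x).
g(1.6553) = 1*1.6553 - 11 = -9.3447
Step 3: Compute Lagrangian.
L = 14.9483 + 5*-9.3447 = -31.7752


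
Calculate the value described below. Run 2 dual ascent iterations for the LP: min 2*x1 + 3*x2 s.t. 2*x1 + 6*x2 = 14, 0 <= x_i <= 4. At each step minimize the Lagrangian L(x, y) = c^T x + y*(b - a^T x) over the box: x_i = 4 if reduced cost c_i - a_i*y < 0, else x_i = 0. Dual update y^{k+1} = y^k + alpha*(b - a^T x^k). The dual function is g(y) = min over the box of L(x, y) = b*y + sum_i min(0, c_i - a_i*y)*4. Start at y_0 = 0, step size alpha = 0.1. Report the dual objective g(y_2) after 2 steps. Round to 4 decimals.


Dual ascent for LP: min 2*x1 + 3*x2, 2*x1 + 6*x2 = 14, 0 <= x_i <= 4
Step 1: y^k = 0.0, reduced costs: (2.0, 3.0)
  x^k = (0.0, 0.0), subgradient = b - a^T x = 14.0
  y^{k+1} = 0.0 + 0.1*14.0 = 1.4
Step 2: y^k = 1.4, reduced costs: (-0.8, -5.4)
  x^k = (4.0, 4.0), subgradient = b - a^T x = -18.0
  y^{k+1} = 1.4 + 0.1*-18.0 = -0.4
Dual objective at y_2 = -0.4: reduced costs (2.8, 5.4), box minimizer x = (0.0, 0.0)
g(y_2) = b*y + (c1 - a1*y)*x1 + (c2 - a2*y)*x2 = 14*(-0.4) + 2.8*0.0 + 5.4*0.0 = -5.6 + 0.0 + 0.0 = -5.6


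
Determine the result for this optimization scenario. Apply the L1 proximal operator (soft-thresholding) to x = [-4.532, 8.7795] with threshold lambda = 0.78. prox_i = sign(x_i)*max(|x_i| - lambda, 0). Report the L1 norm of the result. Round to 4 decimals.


Soft-thresholding with lambda = 0.78:
prox(-4.532) = sign(-4.532)*max(|-4.532| - 0.78, 0) = -3.752
prox(8.7795) = sign(8.7795)*max(|8.7795| - 0.78, 0) = 7.9995
prox(x) = [-3.752, 7.9995]
||prox(x)||_1 = 3.752 + 7.9995 = 11.7515


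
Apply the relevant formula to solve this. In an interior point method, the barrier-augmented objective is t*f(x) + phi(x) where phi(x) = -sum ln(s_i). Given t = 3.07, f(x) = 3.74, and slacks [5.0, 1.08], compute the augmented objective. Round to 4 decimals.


Step 1: Compute log-barrier.
ln values: [1.6094, 0.077]
phi = -(1.6094 + 0.077) = -1.6864
Step 2: Compute augmented objective.
t*f(x) = 3.07*3.74 = 11.4818
Total = 11.4818 - 1.6864 = 9.7954


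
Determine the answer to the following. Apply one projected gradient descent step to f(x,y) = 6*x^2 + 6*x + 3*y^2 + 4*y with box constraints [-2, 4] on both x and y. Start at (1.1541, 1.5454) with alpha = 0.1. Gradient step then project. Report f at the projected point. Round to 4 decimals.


Step 1: Compute gradient at (1.1541, 1.5454).
grad_x = 2*6*1.1541 + 6 = 19.8492
grad_y = 2*3*1.5454 + 4 = 13.2724
Step 2: Gradient step.
x_raw = 1.1541 - 0.1*19.8492 = -0.8308
y_raw = 1.5454 - 0.1*13.2724 = 0.2182
Step 3: Project onto [-2, 4].
x_proj = clip(-0.8308) = -0.8308
y_proj = clip(0.2182) = 0.2182
Step 4: Evaluate f.
f(-0.8308, 0.2182) = 0.1721


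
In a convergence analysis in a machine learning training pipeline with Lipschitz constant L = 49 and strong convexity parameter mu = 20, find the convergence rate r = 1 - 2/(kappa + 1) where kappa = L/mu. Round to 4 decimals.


Step 1: Compute the condition number.
kappa = L/mu = 49/20 = 2.45
Step 2: Compute the convergence rate.
r = 1 - 2/(kappa + 1) = 1 - 2*mu/(L + mu) = (L - mu)/(L + mu) = 29/69 = 0.4203


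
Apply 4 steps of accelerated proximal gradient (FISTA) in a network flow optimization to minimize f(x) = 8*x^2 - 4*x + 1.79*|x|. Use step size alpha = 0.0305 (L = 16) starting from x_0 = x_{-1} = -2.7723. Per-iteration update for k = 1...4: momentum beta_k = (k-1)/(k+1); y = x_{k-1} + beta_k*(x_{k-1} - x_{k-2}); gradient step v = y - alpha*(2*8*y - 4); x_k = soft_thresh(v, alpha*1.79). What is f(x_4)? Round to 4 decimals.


FISTA on f(x) = 8*x^2 - 4*x + 1.79*|x|
L = 16, alpha = 0.0305
Iteration 1: beta = 0.0, y = -2.7723 + 0.0*(-2.7723 + 2.7723) = -2.7723
  grad(y) = -48.3568, v = y - alpha*grad = -1.2974
  prox(v) = soft_thresh(-1.2974, 0.0546) = -1.2428
Iteration 2: beta = 0.3333, y = -1.2428 + 0.3333*(-1.2428 + 2.7723) = -0.733
  grad(y) = -15.7279, v = y - alpha*grad = -0.2533
  prox(v) = soft_thresh(-0.2533, 0.0546) = -0.1987
Iteration 3: beta = 0.5, y = -0.1987 + 0.5*(-0.1987 + 1.2428) = 0.3234
  grad(y) = 1.1738, v = y - alpha*grad = 0.2876
  prox(v) = soft_thresh(0.2876, 0.0546) = 0.233
Iteration 4: beta = 0.6, y = 0.233 + 0.6*(0.233 + 0.1987) = 0.492
  grad(y) = 3.8715, v = y - alpha*grad = 0.3739
  prox(v) = soft_thresh(0.3739, 0.0546) = 0.3193
f(x_4) = 8*0.3193^2 - 4*0.3193 + 1.79*|0.3193| = 0.1099


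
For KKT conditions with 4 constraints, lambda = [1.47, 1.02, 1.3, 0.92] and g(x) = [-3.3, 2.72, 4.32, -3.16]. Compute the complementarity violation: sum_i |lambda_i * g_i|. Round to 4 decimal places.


KKT complementary slackness check:
lambda_1 * g_1 = 1.47 * -3.3 = -4.851
lambda_2 * g_2 = 1.02 * 2.72 = 2.7744
lambda_3 * g_3 = 1.3 * 4.32 = 5.616
lambda_4 * g_4 = 0.92 * -3.16 = -2.9072
Total violation = 4.851 + 2.7744 + 5.616 + 2.9072 = 16.1486


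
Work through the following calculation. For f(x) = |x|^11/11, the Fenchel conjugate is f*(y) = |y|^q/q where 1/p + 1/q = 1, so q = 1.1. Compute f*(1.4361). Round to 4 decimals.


The conjugate exponent q satisfies 1/p + 1/q = 1.
p = 11, so q = 11/(11 - 1) = 1.1
|y|^q = 1.4361^1.1 = 1.489
f*(1.4361) = 1.489 / 1.1 = 1.3537


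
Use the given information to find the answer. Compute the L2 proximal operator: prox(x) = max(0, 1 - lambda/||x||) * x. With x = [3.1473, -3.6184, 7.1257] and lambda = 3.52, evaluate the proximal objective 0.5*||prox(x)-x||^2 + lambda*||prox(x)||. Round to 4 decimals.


Step 1: Compute ||x||.
||x|| = 8.5892
Step 2: Compute scaling factor.
scale = max(0, 1 - 3.52/8.5892) = 0.5902
Step 3: prox(x) = [1.8575, -2.1355, 4.2055]
||prox(x)|| = 5.0692
Step 4: Proximal objective.
0.5*||prox-x||^2 = 6.1952
lambda*||prox|| = 17.8436
Total = 24.0387


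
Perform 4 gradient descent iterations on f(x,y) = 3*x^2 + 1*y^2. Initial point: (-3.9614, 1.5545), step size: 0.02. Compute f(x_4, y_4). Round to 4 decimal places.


Gradient descent on f(x,y) = 3*x^2 + 1*y^2.
Starting point: (-3.9614, 1.5545), alpha = 0.02
Step 1: grad_x = 2*3*-3.9614 = -23.7684, grad_y = 2*1*1.5545 = 3.109
  x_1 = -3.9614 - 0.02*-23.7684 = -3.486
  y_1 = 1.5545 - 0.02*3.109 = 1.4923
Step 2: grad_x = 2*3*-3.486 = -20.9162, grad_y = 2*1*1.4923 = 2.9846
  x_2 = -3.486 - 0.02*-20.9162 = -3.0677
  y_2 = 1.4923 - 0.02*2.9846 = 1.4326
Step 3: grad_x = 2*3*-3.0677 = -18.4062, grad_y = 2*1*1.4326 = 2.8653
  x_3 = -3.0677 - 0.02*-18.4062 = -2.6996
  y_3 = 1.4326 - 0.02*2.8653 = 1.3753
Step 4: grad_x = 2*3*-2.6996 = -16.1975, grad_y = 2*1*1.3753 = 2.7506
  x_4 = -2.6996 - 0.02*-16.1975 = -2.3756
  y_4 = 1.3753 - 0.02*2.7506 = 1.3203
f(-2.3756, 1.3203) = 3*(-2.3756)^2 + 1*1.3203^2 = 18.6741
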